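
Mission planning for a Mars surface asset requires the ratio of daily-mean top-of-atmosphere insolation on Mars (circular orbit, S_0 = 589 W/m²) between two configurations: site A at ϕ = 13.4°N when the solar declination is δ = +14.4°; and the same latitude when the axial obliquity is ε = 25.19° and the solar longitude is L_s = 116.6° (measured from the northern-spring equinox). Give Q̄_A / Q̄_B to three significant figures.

Q̄_A / Q̄_B ≈ 0.992

— Configuration A (ϕ=+13.4°):
cos h₀ = −tan(+13.4°) tan(+14.400°) = -0.0612, h₀ = 1.6320 rad.
Bracket: h₀ sin ϕ sin δ + cos ϕ cos δ sin h₀ = 1.6320×0.23175×0.24869 + 0.97278×0.96858×0.99813 = 0.094059 + 0.940453 = 1.034512.
Q̄ = (S_0/π) × [bracket] = (589/π) × 1.034512 = 193.95 W/m².
— Configuration B (ϕ=+13.4°):
Solar declination: sin δ = sin ε · sin L_s = sin 25.19° × sin 116.6° = 0.38057, so δ = +22.369°.
cos h₀ = −tan(+13.4°) tan(+22.369°) = -0.0980, h₀ = 1.6690 rad.
Bracket: h₀ sin ϕ sin δ + cos ϕ cos δ sin h₀ = 1.6690×0.23175×0.38057 + 0.97278×0.92475×0.99518 = 0.147201 + 0.895242 = 1.042443.
Q̄ = (S_0/π) × [bracket] = (589/π) × 1.042443 = 195.44 W/m².
Ratio Q̄_A / Q̄_B = 193.95 / 195.44 = 0.9924.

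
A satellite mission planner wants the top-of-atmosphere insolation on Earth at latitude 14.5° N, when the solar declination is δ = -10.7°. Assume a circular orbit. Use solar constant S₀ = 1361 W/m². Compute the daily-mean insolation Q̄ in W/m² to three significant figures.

Q̄ ≈ 381 W/m²

cos H₀ = −tan(+14.5°) tan(-10.700°) = 0.0489, H₀ = 1.5219 rad.
Bracket: H₀ sin φ sin δ + cos φ cos δ sin H₀ = 1.5219×0.25038×-0.18567 + 0.96815×0.98261×0.99881 = -0.070750 + 0.950182 = 0.879432.
Q̄ = (S₀/π) × [bracket] = (1361/π) × 0.879432 = 381.0 W/m².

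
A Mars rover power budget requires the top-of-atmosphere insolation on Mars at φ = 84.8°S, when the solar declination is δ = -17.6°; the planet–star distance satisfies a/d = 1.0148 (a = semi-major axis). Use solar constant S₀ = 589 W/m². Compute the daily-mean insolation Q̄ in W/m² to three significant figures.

Q̄ ≈ 183 W/m²

cos H₀ = −tan(-84.8°) tan(-17.600°) = -3.4856 ≤ −1 ⇒ polar day, H₀ = π.
Bracket: H₀ sin φ sin δ + cos φ cos δ sin H₀ = 3.1416×-0.99588×-0.30237 + 0.09063×0.95319×0.00000 = 0.946012 + 0.000000 = 0.946012.
Inverse-square distance factor (a/d)² = 1.0148² = 1.029819.
Q̄ = (S₀/π) × 1.029819 × [bracket] = (589/π) × 1.029819 × 0.946012 = 182.7 W/m².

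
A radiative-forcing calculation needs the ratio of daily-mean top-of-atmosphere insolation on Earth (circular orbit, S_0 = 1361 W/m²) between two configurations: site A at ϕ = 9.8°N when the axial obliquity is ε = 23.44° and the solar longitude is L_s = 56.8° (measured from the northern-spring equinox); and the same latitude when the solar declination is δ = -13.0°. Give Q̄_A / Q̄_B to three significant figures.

— Configuration A (ϕ=+9.8°):
Solar declination: sin δ = sin ε · sin L_s = sin 23.44° × sin 56.8° = 0.33286, so δ = +19.442°.
cos h₀ = −tan(+9.8°) tan(+19.442°) = -0.0610, h₀ = 1.6318 rad.
Bracket: h₀ sin ϕ sin δ + cos ϕ cos δ sin h₀ = 1.6318×0.17021×0.33286 + 0.98541×0.94298×0.99814 = 0.092451 + 0.927494 = 1.019945.
Q̄ = (S_0/π) × [bracket] = (1361/π) × 1.019945 = 441.86 W/m².
— Configuration B (ϕ=+9.8°):
cos h₀ = −tan(+9.8°) tan(-13.000°) = 0.0399, h₀ = 1.5309 rad.
Bracket: h₀ sin ϕ sin δ + cos ϕ cos δ sin h₀ = 1.5309×0.17021×-0.22495 + 0.98541×0.97437×0.99920 = -0.058616 + 0.959386 = 0.900770.
Q̄ = (S_0/π) × [bracket] = (1361/π) × 0.900770 = 390.23 W/m².
Ratio Q̄_A / Q̄_B = 441.86 / 390.23 = 1.132.

Q̄_A / Q̄_B ≈ 1.13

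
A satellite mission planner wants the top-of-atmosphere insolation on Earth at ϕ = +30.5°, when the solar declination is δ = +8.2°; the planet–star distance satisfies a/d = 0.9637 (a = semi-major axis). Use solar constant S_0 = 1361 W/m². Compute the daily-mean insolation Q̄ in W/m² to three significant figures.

Q̄ ≈ 390 W/m²

cos h₀ = −tan(+30.5°) tan(+8.200°) = -0.0849, h₀ = 1.6558 rad.
Bracket: h₀ sin ϕ sin δ + cos ϕ cos δ sin h₀ = 1.6558×0.50754×0.14263 + 0.86163×0.98978×0.99639 = 0.119864 + 0.849745 = 0.969609.
Inverse-square distance factor (a/d)² = 0.9637² = 0.928718.
Q̄ = (S_0/π) × 0.928718 × [bracket] = (1361/π) × 0.928718 × 0.969609 = 390.1 W/m².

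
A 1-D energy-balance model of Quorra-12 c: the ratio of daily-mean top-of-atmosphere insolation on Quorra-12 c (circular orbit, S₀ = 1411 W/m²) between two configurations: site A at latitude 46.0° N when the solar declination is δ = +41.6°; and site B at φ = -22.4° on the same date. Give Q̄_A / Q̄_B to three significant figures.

— Configuration A (φ=+46.0°):
cos H₀ = −tan(+46.0°) tan(+41.600°) = -0.9194, H₀ = 2.7373 rad.
Bracket: H₀ sin φ sin δ + cos φ cos δ sin H₀ = 2.7373×0.71934×0.66393 + 0.69466×0.74780×0.39335 = 1.307311 + 0.204332 = 1.511643.
Q̄ = (S₀/π) × [bracket] = (1411/π) × 1.511643 = 678.93 W/m².
— Configuration B (φ=-22.4°):
cos H₀ = −tan(-22.4°) tan(+41.600°) = 0.3659, H₀ = 1.1962 rad.
Bracket: H₀ sin φ sin δ + cos φ cos δ sin H₀ = 1.1962×-0.38107×0.66393 + 0.92455×0.74780×0.93064 = -0.302643 + 0.643424 = 0.340781.
Q̄ = (S₀/π) × [bracket] = (1411/π) × 0.340781 = 153.06 W/m².
Ratio Q̄_A / Q̄_B = 678.93 / 153.06 = 4.436.

Q̄_A / Q̄_B ≈ 4.44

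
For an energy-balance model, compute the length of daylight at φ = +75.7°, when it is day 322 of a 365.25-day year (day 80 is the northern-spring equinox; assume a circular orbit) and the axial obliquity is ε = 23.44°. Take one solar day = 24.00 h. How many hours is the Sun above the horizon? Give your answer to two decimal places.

Solar longitude: λ_s = 360° × (322 − 80)/365.25 = 238.522°.
sin δ = sin 23.44° × sin 238.522° = -0.33925, so δ = -19.831°.
cos H₀ = −tan φ · tan δ = 1.4148 ≥ 1, so the Sun never rises (polar night) and H₀ = 0.
Daylight = 2H₀/(2π) × 24.00 h = (0.0000/π) × 24.00 = 0.00 h.

0.00 h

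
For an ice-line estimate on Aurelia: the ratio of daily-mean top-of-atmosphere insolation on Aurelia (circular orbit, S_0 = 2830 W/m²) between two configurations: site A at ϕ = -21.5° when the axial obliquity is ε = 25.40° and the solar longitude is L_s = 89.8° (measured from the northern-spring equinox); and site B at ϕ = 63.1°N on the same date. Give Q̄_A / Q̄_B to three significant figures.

— Configuration A (ϕ=-21.5°):
Solar declination: sin δ = sin ε · sin L_s = sin 25.40° × sin 89.8° = 0.42893, so δ = +25.400°.
cos h₀ = −tan(-21.5°) tan(+25.400°) = 0.1870, h₀ = 1.3826 rad.
Bracket: h₀ sin ϕ sin δ + cos ϕ cos δ sin h₀ = 1.3826×-0.36650×0.42893 + 0.93042×0.90334×0.98235 = -0.217349 + 0.825651 = 0.608302.
Q̄ = (S_0/π) × [bracket] = (2830/π) × 0.608302 = 547.97 W/m².
— Configuration B (ϕ=+63.1°):
cos h₀ = −tan(+63.1°) tan(+25.400°) = -0.9359, h₀ = 2.7817 rad.
Bracket: h₀ sin ϕ sin δ + cos ϕ cos δ sin h₀ = 2.7817×0.89180×0.42893 + 0.45243×0.90334×0.35215 = 1.064055 + 0.143923 = 1.207978.
Q̄ = (S_0/π) × [bracket] = (2830/π) × 1.207978 = 1088.2 W/m².
Ratio Q̄_A / Q̄_B = 547.97 / 1088.2 = 0.5036.

Q̄_A / Q̄_B ≈ 0.504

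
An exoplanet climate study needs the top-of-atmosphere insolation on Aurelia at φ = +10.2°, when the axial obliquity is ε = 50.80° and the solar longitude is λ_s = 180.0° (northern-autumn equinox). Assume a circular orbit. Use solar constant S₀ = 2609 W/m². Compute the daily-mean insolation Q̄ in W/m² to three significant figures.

Solar declination: sin δ = sin ε · sin λ_s = sin 50.80° × sin 180.0° = 0.00000, so δ = +0.000°.
cos H₀ = −tan(+10.2°) tan(+0.000°) = -0.0000, H₀ = 1.5708 rad.
Bracket: H₀ sin φ sin δ + cos φ cos δ sin H₀ = 1.5708×0.17708×0.00000 + 0.98420×1.00000×1.00000 = 0.000000 + 0.984200 = 0.984200.
Q̄ = (S₀/π) × [bracket] = (2609/π) × 0.984200 = 817.3 W/m².

Q̄ ≈ 817 W/m²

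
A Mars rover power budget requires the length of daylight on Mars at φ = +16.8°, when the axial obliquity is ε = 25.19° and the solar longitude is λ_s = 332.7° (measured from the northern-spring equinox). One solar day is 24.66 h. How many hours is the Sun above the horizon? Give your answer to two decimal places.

Solar declination: sin δ = sin ε · sin λ_s = sin 25.19° × sin 332.7° = -0.19521, so δ = -11.257°.
cos H₀ = −tan φ · tan δ = −tan(+16.8°) × tan(-11.257°) = 0.0601, so H₀ = 1.5107 rad = 86.55°.
Daylight = 2H₀/(2π) × 24.66 h = (1.5107/π) × 24.66 = 11.86 h.

11.86 h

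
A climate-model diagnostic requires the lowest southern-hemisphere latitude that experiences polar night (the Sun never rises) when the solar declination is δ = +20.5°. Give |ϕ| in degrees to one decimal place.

|ϕ| = 69.5°

Polar night requires cos h₀ = −tan ϕ tan δ ≥ 1, i.e. tan ϕ tan δ ≤ −1.
The boundary is |tan ϕ| · |tan δ| = 1, so |ϕ| = 90° − |δ| = 90° − 20.5° = 69.5° in the southern hemisphere.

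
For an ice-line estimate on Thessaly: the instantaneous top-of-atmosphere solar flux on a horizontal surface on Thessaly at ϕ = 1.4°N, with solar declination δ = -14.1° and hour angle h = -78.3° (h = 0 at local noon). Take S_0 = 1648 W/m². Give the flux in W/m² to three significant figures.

314 W/m²

cos θ_z = sin ϕ sin δ + cos ϕ cos δ cos h = -0.005952 + 0.196619 = 0.190667.
Flux = S_0 · cos θ_z = 1648 × 0.190667 = 314.2 W/m².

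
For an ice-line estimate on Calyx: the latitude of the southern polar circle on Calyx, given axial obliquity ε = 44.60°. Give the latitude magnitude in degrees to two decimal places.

The polar circle is the lowest latitude that experiences at least one full rotation of continuous darkness at the northern-summer solstice; it lies at |φ| = 90° − ε = 90° − 44.60° = 45.40°.

45.40°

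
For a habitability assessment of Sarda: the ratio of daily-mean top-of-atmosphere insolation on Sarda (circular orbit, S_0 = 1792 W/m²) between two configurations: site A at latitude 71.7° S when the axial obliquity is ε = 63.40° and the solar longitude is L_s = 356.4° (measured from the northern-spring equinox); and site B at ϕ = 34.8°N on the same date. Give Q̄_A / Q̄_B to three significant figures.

— Configuration A (ϕ=-71.7°):
Solar declination: sin δ = sin ε · sin L_s = sin 63.40° × sin 356.4° = -0.05614, so δ = -3.219°.
cos h₀ = −tan(-71.7°) tan(-3.219°) = -0.1700, h₀ = 1.7417 rad.
Bracket: h₀ sin ϕ sin δ + cos ϕ cos δ sin h₀ = 1.7417×-0.94943×-0.05614 + 0.31399×0.99842×0.98544 = 0.092834 + 0.308929 = 0.401763.
Q̄ = (S_0/π) × [bracket] = (1792/π) × 0.401763 = 229.17 W/m².
— Configuration B (ϕ=+34.8°):
cos h₀ = −tan(+34.8°) tan(-3.219°) = 0.0391, h₀ = 1.5317 rad.
Bracket: h₀ sin ϕ sin δ + cos ϕ cos δ sin h₀ = 1.5317×0.57071×-0.05614 + 0.82115×0.99842×0.99924 = -0.049075 + 0.819229 = 0.770154.
Q̄ = (S_0/π) × [bracket] = (1792/π) × 0.770154 = 439.30 W/m².
Ratio Q̄_A / Q̄_B = 229.17 / 439.30 = 0.5217.

Q̄_A / Q̄_B ≈ 0.522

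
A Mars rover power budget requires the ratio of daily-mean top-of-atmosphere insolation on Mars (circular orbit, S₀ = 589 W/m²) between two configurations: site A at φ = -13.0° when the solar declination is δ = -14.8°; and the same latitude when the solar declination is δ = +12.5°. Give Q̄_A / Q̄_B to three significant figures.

— Configuration A (φ=-13.0°):
cos H₀ = −tan(-13.0°) tan(-14.800°) = -0.0610, H₀ = 1.6318 rad.
Bracket: H₀ sin φ sin δ + cos φ cos δ sin H₀ = 1.6318×-0.22495×-0.25545 + 0.97437×0.96682×0.99814 = 0.093769 + 0.940288 = 1.034057.
Q̄ = (S₀/π) × [bracket] = (589/π) × 1.034057 = 193.87 W/m².
— Configuration B (φ=-13.0°):
cos H₀ = −tan(-13.0°) tan(+12.500°) = 0.0512, H₀ = 1.5196 rad.
Bracket: H₀ sin φ sin δ + cos φ cos δ sin H₀ = 1.5196×-0.22495×0.21644 + 0.97437×0.97630×0.99869 = -0.073987 + 0.950031 = 0.876044.
Q̄ = (S₀/π) × [bracket] = (589/π) × 0.876044 = 164.24 W/m².
Ratio Q̄_A / Q̄_B = 193.87 / 164.24 = 1.180.

Q̄_A / Q̄_B ≈ 1.18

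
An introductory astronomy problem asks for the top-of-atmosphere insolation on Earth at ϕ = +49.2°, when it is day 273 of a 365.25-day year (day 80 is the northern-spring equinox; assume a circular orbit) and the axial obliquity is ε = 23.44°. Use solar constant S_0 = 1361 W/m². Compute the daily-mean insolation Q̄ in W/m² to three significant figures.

Solar longitude: L_s = 360° × (273 − 80)/365.25 = 190.226°.
sin δ = sin 23.44° × sin 190.226° = -0.07062, so δ = -4.050°.
cos h₀ = −tan(+49.2°) tan(-4.050°) = 0.0820, h₀ = 1.4887 rad.
Bracket: h₀ sin ϕ sin δ + cos ϕ cos δ sin h₀ = 1.4887×0.75700×-0.07062 + 0.65342×0.99750×0.99663 = -0.079585 + 0.649590 = 0.570005.
Q̄ = (S_0/π) × [bracket] = (1361/π) × 0.570005 = 246.9 W/m².

Q̄ ≈ 247 W/m²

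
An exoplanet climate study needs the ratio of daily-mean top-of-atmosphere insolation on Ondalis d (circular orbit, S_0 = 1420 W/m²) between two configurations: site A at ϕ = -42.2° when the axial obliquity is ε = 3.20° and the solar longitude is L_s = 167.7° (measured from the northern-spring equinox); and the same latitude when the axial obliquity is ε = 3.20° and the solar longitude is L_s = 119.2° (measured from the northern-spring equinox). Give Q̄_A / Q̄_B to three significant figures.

Q̄_A / Q̄_B ≈ 1.06

— Configuration A (ϕ=-42.2°):
Solar declination: sin δ = sin ε · sin L_s = sin 3.20° × sin 167.7° = 0.01189, so δ = +0.681°.
cos h₀ = −tan(-42.2°) tan(+0.681°) = 0.0108, h₀ = 1.5600 rad.
Bracket: h₀ sin ϕ sin δ + cos ϕ cos δ sin h₀ = 1.5600×-0.67172×0.01189 + 0.74080×0.99993×0.99994 = -0.012459 + 0.740704 = 0.728245.
Q̄ = (S_0/π) × [bracket] = (1420/π) × 0.728245 = 329.17 W/m².
— Configuration B (ϕ=-42.2°):
Solar declination: sin δ = sin ε · sin L_s = sin 3.20° × sin 119.2° = 0.04873, so δ = +2.793°.
cos h₀ = −tan(-42.2°) tan(+2.793°) = 0.0442, h₀ = 1.5265 rad.
Bracket: h₀ sin ϕ sin δ + cos ϕ cos δ sin h₀ = 1.5265×-0.67172×0.04873 + 0.74080×0.99881×0.99902 = -0.049967 + 0.739193 = 0.689226.
Q̄ = (S_0/π) × [bracket] = (1420/π) × 0.689226 = 311.53 W/m².
Ratio Q̄_A / Q̄_B = 329.17 / 311.53 = 1.057.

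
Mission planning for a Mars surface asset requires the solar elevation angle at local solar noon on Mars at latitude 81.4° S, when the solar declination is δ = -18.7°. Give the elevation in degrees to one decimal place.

At local noon the hour angle is zero, so the zenith angle equals |ϕ − δ| = |-81.4° − (-18.700°)| = 62.700°.
Elevation = 90° − 62.700° = 27.3°.

27.3°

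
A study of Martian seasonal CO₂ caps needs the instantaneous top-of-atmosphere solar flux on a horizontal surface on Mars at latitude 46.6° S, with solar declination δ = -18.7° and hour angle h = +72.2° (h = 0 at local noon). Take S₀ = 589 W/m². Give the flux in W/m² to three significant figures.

254 W/m²

cos θ_z = sin φ sin δ + cos φ cos δ cos h = 0.232949 + 0.198952 = 0.431901.
Flux = S₀ · cos θ_z = 589 × 0.431901 = 254.4 W/m².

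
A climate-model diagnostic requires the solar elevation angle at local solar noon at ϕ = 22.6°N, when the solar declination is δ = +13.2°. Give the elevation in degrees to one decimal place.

80.6°

At local noon the hour angle is zero, so the zenith angle equals |ϕ − δ| = |+22.6° − (+13.200°)| = 9.400°.
Elevation = 90° − 9.400° = 80.6°.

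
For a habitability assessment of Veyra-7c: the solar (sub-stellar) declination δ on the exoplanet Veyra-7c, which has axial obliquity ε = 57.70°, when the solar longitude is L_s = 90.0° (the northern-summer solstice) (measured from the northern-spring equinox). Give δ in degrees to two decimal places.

δ = +57.70°

sin δ = sin ε · sin L_s = sin 57.70° × sin 90.0° = 0.845262.
δ = arcsin(0.845262) = +57.70°.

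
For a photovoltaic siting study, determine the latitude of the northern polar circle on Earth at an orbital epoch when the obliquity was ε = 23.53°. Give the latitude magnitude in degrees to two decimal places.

The polar circle is the lowest latitude that experiences at least one full rotation of continuous daylight at the northern-summer solstice; it lies at |φ| = 90° − ε = 90° − 23.53° = 66.47°.

66.47°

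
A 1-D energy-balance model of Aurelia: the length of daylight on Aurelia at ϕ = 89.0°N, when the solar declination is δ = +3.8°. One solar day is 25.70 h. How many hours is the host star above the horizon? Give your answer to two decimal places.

Sunrise equation: cos h₀ = −tan ϕ · tan δ = -3.8052 ≤ −1, so the host star never sets (polar day) and h₀ = π.
Daylight = 2h₀/(2π) × 25.70 h = (3.1416/π) × 25.70 = 25.70 h.

25.70 h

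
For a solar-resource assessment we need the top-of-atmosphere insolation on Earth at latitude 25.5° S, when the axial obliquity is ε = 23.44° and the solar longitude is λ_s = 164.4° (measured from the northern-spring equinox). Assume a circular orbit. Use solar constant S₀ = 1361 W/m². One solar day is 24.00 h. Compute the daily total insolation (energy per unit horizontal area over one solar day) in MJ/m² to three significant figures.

Solar declination: sin δ = sin ε · sin λ_s = sin 23.44° × sin 164.4° = 0.10697, so δ = +6.141°.
cos H₀ = −tan(-25.5°) tan(+6.141°) = 0.0513, H₀ = 1.5195 rad.
Bracket: H₀ sin φ sin δ + cos φ cos δ sin H₀ = 1.5195×-0.43051×0.10697 + 0.90259×0.99426×0.99868 = -0.069975 + 0.896225 = 0.826250.
Q̄ = (S₀/π) × [bracket] = (1361/π) × 0.826250 = 357.95 W/m².
Daily total = Q̄ × 24.00 h × 3600 s/h = 357.95 × 24.00 × 3600 / 10⁶ = 30.93 MJ/m².

30.9 MJ/m²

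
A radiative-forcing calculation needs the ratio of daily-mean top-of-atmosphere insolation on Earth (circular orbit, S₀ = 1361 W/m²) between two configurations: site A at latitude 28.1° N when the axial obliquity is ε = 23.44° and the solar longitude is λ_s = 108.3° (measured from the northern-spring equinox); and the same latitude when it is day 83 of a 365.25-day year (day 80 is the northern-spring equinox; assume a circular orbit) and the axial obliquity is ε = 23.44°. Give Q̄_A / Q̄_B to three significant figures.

— Configuration A (φ=+28.1°):
Solar declination: sin δ = sin ε · sin λ_s = sin 23.44° × sin 108.3° = 0.37767, so δ = +22.189°.
cos H₀ = −tan(+28.1°) tan(+22.189°) = -0.2178, H₀ = 1.7903 rad.
Bracket: H₀ sin φ sin δ + cos φ cos δ sin H₀ = 1.7903×0.47101×0.37767 + 0.88213×0.92594×0.97600 = 0.318470 + 0.797196 = 1.115666.
Q̄ = (S₀/π) × [bracket] = (1361/π) × 1.115666 = 483.33 W/m².
— Configuration B (φ=+28.1°):
Solar longitude: λ_s = 360° × (83 − 80)/365.25 = 2.957°.
sin δ = sin 23.44° × sin 2.957° = 0.02052, so δ = +1.176°.
cos H₀ = −tan(+28.1°) tan(+1.176°) = -0.0110, H₀ = 1.5818 rad.
Bracket: H₀ sin φ sin δ + cos φ cos δ sin H₀ = 1.5818×0.47101×0.02052 + 0.88213×0.99979×0.99994 = 0.015288 + 0.881892 = 0.897180.
Q̄ = (S₀/π) × [bracket] = (1361/π) × 0.897180 = 388.68 W/m².
Ratio Q̄_A / Q̄_B = 483.33 / 388.68 = 1.244.

Q̄_A / Q̄_B ≈ 1.24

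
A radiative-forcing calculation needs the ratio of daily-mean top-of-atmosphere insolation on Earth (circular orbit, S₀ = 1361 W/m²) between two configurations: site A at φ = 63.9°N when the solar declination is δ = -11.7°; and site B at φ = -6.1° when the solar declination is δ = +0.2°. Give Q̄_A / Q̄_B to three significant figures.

— Configuration A (φ=+63.9°):
cos H₀ = −tan(+63.9°) tan(-11.700°) = 0.4227, H₀ = 1.1343 rad.
Bracket: H₀ sin φ sin δ + cos φ cos δ sin H₀ = 1.1343×0.89803×-0.20279 + 0.43994×0.97922×0.90626 = -0.206569 + 0.390415 = 0.183846.
Q̄ = (S₀/π) × [bracket] = (1361/π) × 0.183846 = 79.646 W/m².
— Configuration B (φ=-6.1°):
cos H₀ = −tan(-6.1°) tan(+0.200°) = 0.0004, H₀ = 1.5704 rad.
Bracket: H₀ sin φ sin δ + cos φ cos δ sin H₀ = 1.5704×-0.10626×0.00349 + 0.99434×0.99999×1.00000 = -0.000582 + 0.994330 = 0.993748.
Q̄ = (S₀/π) × [bracket] = (1361/π) × 0.993748 = 430.51 W/m².
Ratio Q̄_A / Q̄_B = 79.646 / 430.51 = 0.1850.

Q̄_A / Q̄_B ≈ 0.185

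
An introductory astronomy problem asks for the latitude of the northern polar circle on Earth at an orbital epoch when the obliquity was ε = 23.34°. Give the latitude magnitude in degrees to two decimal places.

66.66°

The polar circle is the lowest latitude that experiences at least one full rotation of continuous daylight at the northern-summer solstice; it lies at |ϕ| = 90° − ε = 90° − 23.34° = 66.66°.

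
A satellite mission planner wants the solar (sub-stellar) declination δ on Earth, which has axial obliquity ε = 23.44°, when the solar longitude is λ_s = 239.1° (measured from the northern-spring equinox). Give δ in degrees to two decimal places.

δ = -19.96°

sin δ = sin ε · sin λ_s = sin 23.44° × sin 239.1° = -0.341328.
δ = arcsin(-0.341328) = -19.96°.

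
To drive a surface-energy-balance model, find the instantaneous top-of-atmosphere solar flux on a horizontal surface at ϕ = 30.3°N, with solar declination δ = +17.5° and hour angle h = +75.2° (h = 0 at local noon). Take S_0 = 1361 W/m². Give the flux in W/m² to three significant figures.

493 W/m²

cos θ_z = sin ϕ sin δ + cos ϕ cos δ cos h = 0.151714 + 0.210343 = 0.362057.
Flux = S_0 · cos θ_z = 1361 × 0.362057 = 492.8 W/m².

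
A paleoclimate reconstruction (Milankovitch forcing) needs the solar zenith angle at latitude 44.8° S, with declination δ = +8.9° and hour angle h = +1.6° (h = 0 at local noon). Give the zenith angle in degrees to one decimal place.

cos θ_z = sin ϕ sin δ + cos ϕ cos δ cos h = -0.109014 + 0.700754 = 0.591740.
θ_z = arccos(0.591740) = 53.7°.

θ_z = 53.7°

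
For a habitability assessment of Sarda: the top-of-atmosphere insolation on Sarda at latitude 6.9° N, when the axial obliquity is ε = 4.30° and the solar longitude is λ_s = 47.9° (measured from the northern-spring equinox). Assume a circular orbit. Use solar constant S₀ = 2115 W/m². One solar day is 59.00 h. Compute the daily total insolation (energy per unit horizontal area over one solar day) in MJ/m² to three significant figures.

143 MJ/m²

Solar declination: sin δ = sin ε · sin λ_s = sin 4.30° × sin 47.9° = 0.05563, so δ = +3.189°.
cos H₀ = −tan(+6.9°) tan(+3.189°) = -0.0067, H₀ = 1.5775 rad.
Bracket: H₀ sin φ sin δ + cos φ cos δ sin H₀ = 1.5775×0.12014×0.05563 + 0.99276×0.99845×0.99998 = 0.010543 + 0.991201 = 1.001744.
Q̄ = (S₀/π) × [bracket] = (2115/π) × 1.001744 = 674.40 W/m².
Daily total = Q̄ × 59.00 h × 3600 s/h = 674.40 × 59.00 × 3600 / 10⁶ = 143.2 MJ/m².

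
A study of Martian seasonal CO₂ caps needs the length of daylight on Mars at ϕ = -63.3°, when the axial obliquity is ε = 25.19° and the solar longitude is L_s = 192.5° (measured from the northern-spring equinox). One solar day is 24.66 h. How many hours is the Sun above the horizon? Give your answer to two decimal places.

13.78 h

Solar declination: sin δ = sin ε · sin L_s = sin 25.19° × sin 192.5° = -0.09212, so δ = -5.286°.
cos h₀ = −tan ϕ · tan δ = −tan(-63.3°) × tan(-5.286°) = -0.1839, so h₀ = 1.7558 rad = 100.60°.
Daylight = 2h₀/(2π) × 24.66 h = (1.7558/π) × 24.66 = 13.78 h.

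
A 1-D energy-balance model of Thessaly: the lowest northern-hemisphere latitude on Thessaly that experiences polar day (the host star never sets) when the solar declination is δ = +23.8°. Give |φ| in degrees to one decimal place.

|φ| = 66.2°

Polar day requires cos H₀ = −tan φ tan δ ≤ −1, i.e. tan φ tan δ ≥ 1.
The boundary is |tan φ| · |tan δ| = 1, so |φ| = 90° − |δ| = 90° − 23.8° = 66.2° in the northern hemisphere.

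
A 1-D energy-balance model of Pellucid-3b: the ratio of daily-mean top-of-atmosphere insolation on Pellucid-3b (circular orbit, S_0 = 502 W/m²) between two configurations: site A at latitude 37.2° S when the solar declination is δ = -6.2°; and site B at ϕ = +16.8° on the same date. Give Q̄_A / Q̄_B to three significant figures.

Q̄_A / Q̄_B ≈ 0.993

— Configuration A (ϕ=-37.2°):
cos h₀ = −tan(-37.2°) tan(-6.200°) = -0.0825, h₀ = 1.6533 rad.
Bracket: h₀ sin ϕ sin δ + cos ϕ cos δ sin h₀ = 1.6533×-0.60460×-0.10800 + 0.79653×0.99415×0.99659 = 0.107955 + 0.789170 = 0.897125.
Q̄ = (S_0/π) × [bracket] = (502/π) × 0.897125 = 143.35 W/m².
— Configuration B (ϕ=+16.8°):
cos h₀ = −tan(+16.8°) tan(-6.200°) = 0.0328, h₀ = 1.5380 rad.
Bracket: h₀ sin ϕ sin δ + cos ϕ cos δ sin h₀ = 1.5380×0.28903×-0.10800 + 0.95732×0.99415×0.99946 = -0.048009 + 0.951206 = 0.903197.
Q̄ = (S_0/π) × [bracket] = (502/π) × 0.903197 = 144.32 W/m².
Ratio Q̄_A / Q̄_B = 143.35 / 144.32 = 0.9933.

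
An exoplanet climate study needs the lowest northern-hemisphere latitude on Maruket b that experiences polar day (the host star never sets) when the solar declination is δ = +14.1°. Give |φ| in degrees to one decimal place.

Polar day requires cos H₀ = −tan φ tan δ ≤ −1, i.e. tan φ tan δ ≥ 1.
The boundary is |tan φ| · |tan δ| = 1, so |φ| = 90° − |δ| = 90° − 14.1° = 75.9° in the northern hemisphere.

|φ| = 75.9°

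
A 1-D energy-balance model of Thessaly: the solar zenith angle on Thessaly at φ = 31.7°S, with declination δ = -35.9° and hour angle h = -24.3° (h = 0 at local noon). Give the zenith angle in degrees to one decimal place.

θ_z = 20.6°

cos θ_z = sin φ sin δ + cos φ cos δ cos h = 0.308122 + 0.628132 = 0.936254.
θ_z = arccos(0.936254) = 20.6°.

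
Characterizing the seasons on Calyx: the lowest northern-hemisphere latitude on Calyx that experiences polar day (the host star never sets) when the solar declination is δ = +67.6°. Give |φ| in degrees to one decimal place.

|φ| = 22.4°

Polar day requires cos H₀ = −tan φ tan δ ≤ −1, i.e. tan φ tan δ ≥ 1.
The boundary is |tan φ| · |tan δ| = 1, so |φ| = 90° − |δ| = 90° − 67.6° = 22.4° in the northern hemisphere.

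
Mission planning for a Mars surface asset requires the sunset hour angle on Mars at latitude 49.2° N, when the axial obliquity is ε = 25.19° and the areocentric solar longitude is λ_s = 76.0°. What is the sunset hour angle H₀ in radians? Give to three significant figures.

H₀ = 2.12 rad

sin δ = sin 25.19° × sin 76.0° = 0.41298, so δ = +24.392°.
cos H₀ = −tan φ · tan δ = −tan(+49.2°) × tan(+24.392°) = -0.5253, so H₀ = 2.1239 rad = 121.69°.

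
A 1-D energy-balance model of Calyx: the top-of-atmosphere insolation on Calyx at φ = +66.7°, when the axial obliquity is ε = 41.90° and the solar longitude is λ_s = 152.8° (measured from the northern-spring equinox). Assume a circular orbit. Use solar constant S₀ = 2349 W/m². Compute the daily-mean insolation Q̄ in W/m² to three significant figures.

Q̄ ≈ 693 W/m²

Solar declination: sin δ = sin ε · sin λ_s = sin 41.90° × sin 152.8° = 0.30526, so δ = +17.774°.
cos H₀ = −tan(+66.7°) tan(+17.774°) = -0.7443, H₀ = 2.4104 rad.
Bracket: H₀ sin φ sin δ + cos φ cos δ sin H₀ = 2.4104×0.91845×0.30526 + 0.39555×0.95227×0.66779 = 0.675794 + 0.251537 = 0.927331.
Q̄ = (S₀/π) × [bracket] = (2349/π) × 0.927331 = 693.4 W/m².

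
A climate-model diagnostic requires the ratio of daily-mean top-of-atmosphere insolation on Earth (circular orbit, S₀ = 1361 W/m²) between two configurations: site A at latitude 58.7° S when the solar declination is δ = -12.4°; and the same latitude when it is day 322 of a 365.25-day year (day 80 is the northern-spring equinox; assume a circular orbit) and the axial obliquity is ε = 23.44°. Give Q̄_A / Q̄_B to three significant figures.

Q̄_A / Q̄_B ≈ 0.803

— Configuration A (φ=-58.7°):
cos H₀ = −tan(-58.7°) tan(-12.400°) = -0.3616, H₀ = 1.9408 rad.
Bracket: H₀ sin φ sin δ + cos φ cos δ sin H₀ = 1.9408×-0.85446×-0.21474 + 0.51952×0.97667×0.93233 = 0.356111 + 0.473064 = 0.829175.
Q̄ = (S₀/π) × [bracket] = (1361/π) × 0.829175 = 359.21 W/m².
— Configuration B (φ=-58.7°):
Solar longitude: λ_s = 360° × (322 − 80)/365.25 = 238.522°.
sin δ = sin 23.44° × sin 238.522° = -0.33925, so δ = -19.831°.
cos H₀ = −tan(-58.7°) tan(-19.831°) = -0.5931, H₀ = 2.2058 rad.
Bracket: H₀ sin φ sin δ + cos φ cos δ sin H₀ = 2.2058×-0.85446×-0.33925 + 0.51952×0.94070×0.80510 = 0.639407 + 0.393462 = 1.032869.
Q̄ = (S₀/π) × [bracket] = (1361/π) × 1.032869 = 447.46 W/m².
Ratio Q̄_A / Q̄_B = 359.21 / 447.46 = 0.8028.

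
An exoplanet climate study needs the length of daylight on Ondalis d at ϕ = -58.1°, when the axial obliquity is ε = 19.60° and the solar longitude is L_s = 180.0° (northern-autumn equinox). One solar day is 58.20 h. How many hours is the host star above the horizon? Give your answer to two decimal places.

29.10 h

Solar declination: sin δ = sin ε · sin L_s = sin 19.60° × sin 180.0° = 0.00000, so δ = +0.000°.
cos h₀ = −tan ϕ · tan δ = −tan(-58.1°) × tan(+0.000°) = 0.0000, so h₀ = 1.5708 rad = 90.00°.
Daylight = 2h₀/(2π) × 58.20 h = (1.5708/π) × 58.20 = 29.10 h.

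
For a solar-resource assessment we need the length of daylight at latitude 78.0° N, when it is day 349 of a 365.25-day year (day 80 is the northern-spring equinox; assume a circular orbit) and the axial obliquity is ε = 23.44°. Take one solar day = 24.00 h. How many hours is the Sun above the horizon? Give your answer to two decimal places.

Solar longitude: L_s = 360° × (349 − 80)/365.25 = 265.133°.
sin δ = sin 23.44° × sin 265.133° = -0.39635, so δ = -23.350°.
cos h₀ = −tan ϕ · tan δ = 2.0310 ≥ 1, so the Sun never rises (polar night) and h₀ = 0.
Daylight = 2h₀/(2π) × 24.00 h = (0.0000/π) × 24.00 = 0.00 h.

0.00 h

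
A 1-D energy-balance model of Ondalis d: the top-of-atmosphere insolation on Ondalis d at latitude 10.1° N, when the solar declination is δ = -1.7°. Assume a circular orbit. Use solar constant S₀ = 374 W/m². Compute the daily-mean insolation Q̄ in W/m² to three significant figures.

cos H₀ = −tan(+10.1°) tan(-1.700°) = 0.0053, H₀ = 1.5655 rad.
Bracket: H₀ sin φ sin δ + cos φ cos δ sin H₀ = 1.5655×0.17537×-0.02967 + 0.98450×0.99956×0.99999 = -0.008146 + 0.984057 = 0.975911.
Q̄ = (S₀/π) × [bracket] = (374/π) × 0.975911 = 116.2 W/m².

Q̄ ≈ 116 W/m²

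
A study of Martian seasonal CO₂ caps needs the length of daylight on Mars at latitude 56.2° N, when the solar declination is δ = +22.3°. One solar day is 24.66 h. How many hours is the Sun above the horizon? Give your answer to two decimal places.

17.51 h

cos H₀ = −tan φ · tan δ = −tan(+56.2°) × tan(+22.300°) = -0.6126, so H₀ = 2.2302 rad = 127.78°.
Daylight = 2H₀/(2π) × 24.66 h = (2.2302/π) × 24.66 = 17.51 h.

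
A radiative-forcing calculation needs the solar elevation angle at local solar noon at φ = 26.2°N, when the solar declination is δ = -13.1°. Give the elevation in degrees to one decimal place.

At local noon the hour angle is zero, so the zenith angle equals |φ − δ| = |+26.2° − (-13.100°)| = 39.300°.
Elevation = 90° − 39.300° = 50.7°.

50.7°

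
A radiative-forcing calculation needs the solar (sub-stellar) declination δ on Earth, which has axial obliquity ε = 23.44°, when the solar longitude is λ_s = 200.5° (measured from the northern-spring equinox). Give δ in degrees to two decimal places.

sin δ = sin ε · sin λ_s = sin 23.44° × sin 200.5° = -0.139308.
δ = arcsin(-0.139308) = -8.01°.

δ = -8.01°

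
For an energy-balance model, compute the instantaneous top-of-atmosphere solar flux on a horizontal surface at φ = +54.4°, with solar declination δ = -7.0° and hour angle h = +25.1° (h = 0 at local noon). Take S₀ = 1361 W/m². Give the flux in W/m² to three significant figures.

577 W/m²

cos θ_z = sin φ sin δ + cos φ cos δ cos h = -0.099092 + 0.523223 = 0.424131.
Flux = S₀ · cos θ_z = 1361 × 0.424131 = 577.2 W/m².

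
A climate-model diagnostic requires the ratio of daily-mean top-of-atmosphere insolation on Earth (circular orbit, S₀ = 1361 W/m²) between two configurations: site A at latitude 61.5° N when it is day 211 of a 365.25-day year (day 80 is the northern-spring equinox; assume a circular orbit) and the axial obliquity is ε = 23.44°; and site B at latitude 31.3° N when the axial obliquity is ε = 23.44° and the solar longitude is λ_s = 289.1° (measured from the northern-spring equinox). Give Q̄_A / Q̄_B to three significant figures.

— Configuration A (φ=+61.5°):
Solar longitude: λ_s = 360° × (211 − 80)/365.25 = 129.117°.
sin δ = sin 23.44° × sin 129.117° = 0.30863, so δ = +17.977°.
cos H₀ = −tan(+61.5°) tan(+17.977°) = -0.5976, H₀ = 2.2113 rad.
Bracket: H₀ sin φ sin δ + cos φ cos δ sin H₀ = 2.2113×0.87882×0.30863 + 0.47716×0.95118×0.80180 = 0.599771 + 0.363909 = 0.963680.
Q̄ = (S₀/π) × [bracket] = (1361/π) × 0.963680 = 417.49 W/m².
— Configuration B (φ=+31.3°):
Solar declination: sin δ = sin ε · sin λ_s = sin 23.44° × sin 289.1° = -0.37589, so δ = -22.079°.
cos H₀ = −tan(+31.3°) tan(-22.079°) = 0.2466, H₀ = 1.3216 rad.
Bracket: H₀ sin φ sin δ + cos φ cos δ sin H₀ = 1.3216×0.51952×-0.37589 + 0.85446×0.92666×0.96911 = -0.258085 + 0.767335 = 0.509250.
Q̄ = (S₀/π) × [bracket] = (1361/π) × 0.509250 = 220.62 W/m².
Ratio Q̄_A / Q̄_B = 417.49 / 220.62 = 1.892.

Q̄_A / Q̄_B ≈ 1.89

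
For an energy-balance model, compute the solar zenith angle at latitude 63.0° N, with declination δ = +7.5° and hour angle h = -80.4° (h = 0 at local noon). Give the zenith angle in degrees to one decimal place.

cos θ_z = sin ϕ sin δ + cos ϕ cos δ cos h = 0.116300 + 0.075064 = 0.191364.
θ_z = arccos(0.191364) = 79.0°.

θ_z = 79.0°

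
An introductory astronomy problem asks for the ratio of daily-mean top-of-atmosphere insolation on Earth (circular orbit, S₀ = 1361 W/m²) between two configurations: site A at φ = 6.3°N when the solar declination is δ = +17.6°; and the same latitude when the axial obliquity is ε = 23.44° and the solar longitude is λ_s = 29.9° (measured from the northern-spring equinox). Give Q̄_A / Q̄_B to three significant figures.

— Configuration A (φ=+6.3°):
cos H₀ = −tan(+6.3°) tan(+17.600°) = -0.0350, H₀ = 1.6058 rad.
Bracket: H₀ sin φ sin δ + cos φ cos δ sin H₀ = 1.6058×0.10973×0.30237 + 0.99396×0.95319×0.99939 = 0.053279 + 0.946855 = 1.000134.
Q̄ = (S₀/π) × [bracket] = (1361/π) × 1.000134 = 433.28 W/m².
— Configuration B (φ=+6.3°):
Solar declination: sin δ = sin ε · sin λ_s = sin 23.44° × sin 29.9° = 0.19829, so δ = +11.437°.
cos H₀ = −tan(+6.3°) tan(+11.437°) = -0.0223, H₀ = 1.5931 rad.
Bracket: H₀ sin φ sin δ + cos φ cos δ sin H₀ = 1.5931×0.10973×0.19829 + 0.99396×0.98014×0.99975 = 0.034663 + 0.973976 = 1.008639.
Q̄ = (S₀/π) × [bracket] = (1361/π) × 1.008639 = 436.96 W/m².
Ratio Q̄_A / Q̄_B = 433.28 / 436.96 = 0.9916.

Q̄_A / Q̄_B ≈ 0.992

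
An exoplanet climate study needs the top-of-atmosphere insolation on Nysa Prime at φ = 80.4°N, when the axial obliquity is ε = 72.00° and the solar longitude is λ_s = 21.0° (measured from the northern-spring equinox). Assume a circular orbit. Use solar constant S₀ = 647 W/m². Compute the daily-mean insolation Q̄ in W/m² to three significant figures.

Q̄ ≈ 217 W/m²

Solar declination: sin δ = sin ε · sin λ_s = sin 72.00° × sin 21.0° = 0.34083, so δ = +19.927°.
cos H₀ = −tan(+80.4°) tan(+19.927°) = -2.1434 ≤ −1 ⇒ polar day, H₀ = π.
Bracket: H₀ sin φ sin δ + cos φ cos δ sin H₀ = 3.1416×0.98600×0.34083 + 0.16677×0.94013×0.00000 = 1.055761 + 0.000000 = 1.055761.
Q̄ = (S₀/π) × [bracket] = (647/π) × 1.055761 = 217.4 W/m².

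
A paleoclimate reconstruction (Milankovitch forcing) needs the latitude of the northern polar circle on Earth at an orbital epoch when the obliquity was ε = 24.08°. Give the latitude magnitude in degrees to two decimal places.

65.92°

The polar circle is the lowest latitude that experiences at least one full rotation of continuous daylight at the northern-summer solstice; it lies at |ϕ| = 90° − ε = 90° − 24.08° = 65.92°.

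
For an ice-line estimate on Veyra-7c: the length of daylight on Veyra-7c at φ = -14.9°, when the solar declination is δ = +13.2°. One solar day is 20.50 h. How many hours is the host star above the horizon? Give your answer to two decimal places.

cos H₀ = −tan φ · tan δ = −tan(-14.9°) × tan(+13.200°) = 0.0624, so H₀ = 1.5083 rad = 86.42°.
Daylight = 2H₀/(2π) × 20.50 h = (1.5083/π) × 20.50 = 9.84 h.

9.84 h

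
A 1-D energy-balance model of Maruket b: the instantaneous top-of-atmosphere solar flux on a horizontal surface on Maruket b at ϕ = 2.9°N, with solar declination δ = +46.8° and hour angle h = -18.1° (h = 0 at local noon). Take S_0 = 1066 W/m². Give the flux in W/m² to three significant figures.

732 W/m²

cos θ_z = sin ϕ sin δ + cos ϕ cos δ cos h = 0.036881 + 0.649840 = 0.686721.
Flux = S_0 · cos θ_z = 1066 × 0.686721 = 732.0 W/m².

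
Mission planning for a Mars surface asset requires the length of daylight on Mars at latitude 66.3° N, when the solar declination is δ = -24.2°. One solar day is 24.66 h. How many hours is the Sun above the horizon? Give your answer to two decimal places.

cos H₀ = −tan φ · tan δ = 1.0238 ≥ 1, so the Sun never rises (polar night) and H₀ = 0.
Daylight = 2H₀/(2π) × 24.66 h = (0.0000/π) × 24.66 = 0.00 h.

0.00 h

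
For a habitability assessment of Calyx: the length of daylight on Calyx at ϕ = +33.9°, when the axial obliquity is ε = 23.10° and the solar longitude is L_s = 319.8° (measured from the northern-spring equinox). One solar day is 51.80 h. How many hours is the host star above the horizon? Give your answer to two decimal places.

22.98 h

Solar declination: sin δ = sin ε · sin L_s = sin 23.10° × sin 319.8° = -0.25324, so δ = -14.669°.
cos h₀ = −tan ϕ · tan δ = −tan(+33.9°) × tan(-14.669°) = 0.1759, so h₀ = 1.3940 rad = 79.87°.
Daylight = 2h₀/(2π) × 51.80 h = (1.3940/π) × 51.80 = 22.98 h.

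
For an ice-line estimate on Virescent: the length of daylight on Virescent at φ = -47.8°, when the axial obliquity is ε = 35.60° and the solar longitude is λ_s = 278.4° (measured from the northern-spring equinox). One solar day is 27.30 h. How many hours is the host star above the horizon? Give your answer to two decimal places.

Solar declination: sin δ = sin ε · sin λ_s = sin 35.60° × sin 278.4° = -0.57588, so δ = -35.161°.
cos H₀ = −tan φ · tan δ = −tan(-47.8°) × tan(-35.161°) = -0.7769, so H₀ = 2.4604 rad = 140.97°.
Daylight = 2H₀/(2π) × 27.30 h = (2.4604/π) × 27.30 = 21.38 h.

21.38 h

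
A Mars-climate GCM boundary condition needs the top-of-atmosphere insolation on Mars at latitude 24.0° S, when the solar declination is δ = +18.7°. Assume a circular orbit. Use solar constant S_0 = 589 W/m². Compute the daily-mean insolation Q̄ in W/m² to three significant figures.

cos h₀ = −tan(-24.0°) tan(+18.700°) = 0.1507, h₀ = 1.4195 rad.
Bracket: h₀ sin ϕ sin δ + cos ϕ cos δ sin h₀ = 1.4195×-0.40674×0.32061 + 0.91355×0.94721×0.98858 = -0.185110 + 0.855442 = 0.670332.
Q̄ = (S_0/π) × [bracket] = (589/π) × 0.670332 = 125.7 W/m².

Q̄ ≈ 126 W/m²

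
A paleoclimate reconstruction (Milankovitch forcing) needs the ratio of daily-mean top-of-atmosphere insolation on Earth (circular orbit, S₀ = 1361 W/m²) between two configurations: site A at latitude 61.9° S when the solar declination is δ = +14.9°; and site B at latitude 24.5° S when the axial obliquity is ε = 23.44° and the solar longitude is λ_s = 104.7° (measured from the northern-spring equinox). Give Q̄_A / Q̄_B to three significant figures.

Q̄_A / Q̄_B ≈ 0.259

— Configuration A (φ=-61.9°):
cos H₀ = −tan(-61.9°) tan(+14.900°) = 0.4983, H₀ = 1.0491 rad.
Bracket: H₀ sin φ sin δ + cos φ cos δ sin H₀ = 1.0491×-0.88213×0.25713 + 0.47101×0.96638×0.86699 = -0.237959 + 0.394632 = 0.156673.
Q̄ = (S₀/π) × [bracket] = (1361/π) × 0.156673 = 67.874 W/m².
— Configuration B (φ=-24.5°):
Solar declination: sin δ = sin ε · sin λ_s = sin 23.44° × sin 104.7° = 0.38477, so δ = +22.629°.
cos H₀ = −tan(-24.5°) tan(+22.629°) = 0.1900, H₀ = 1.3797 rad.
Bracket: H₀ sin φ sin δ + cos φ cos δ sin H₀ = 1.3797×-0.41469×0.38477 + 0.90996×0.92301×0.98179 = -0.220145 + 0.824608 = 0.604463.
Q̄ = (S₀/π) × [bracket] = (1361/π) × 0.604463 = 261.87 W/m².
Ratio Q̄_A / Q̄_B = 67.874 / 261.87 = 0.2592.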